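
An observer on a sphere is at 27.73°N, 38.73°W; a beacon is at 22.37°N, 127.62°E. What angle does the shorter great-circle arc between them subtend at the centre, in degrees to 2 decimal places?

128.19°

With latitudes φ₁ = 27.730°, φ₂ = 22.370° and longitude difference Δλ = 166.350°:
Haversine: a = sin²(Δφ/2) + cos φ₁ cos φ₂ sin²(Δλ/2) = 0.0022 + (0.8852)(0.9247)(0.9859) = 0.80917.
Central angle c = 2·arcsin(√a) = 2.23741 rad.
So the angular separation is 128.19°.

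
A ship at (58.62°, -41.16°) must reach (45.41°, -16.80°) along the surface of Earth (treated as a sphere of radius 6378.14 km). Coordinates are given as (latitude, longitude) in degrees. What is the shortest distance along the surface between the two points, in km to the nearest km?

2202 km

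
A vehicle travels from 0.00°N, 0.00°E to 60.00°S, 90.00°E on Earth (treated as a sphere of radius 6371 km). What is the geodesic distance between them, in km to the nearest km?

10008 km

With latitudes φ₁ = 0.000°, φ₂ = -60.000° and longitude difference Δλ = 90.000°:
Haversine: a = sin²(Δφ/2) + cos φ₁ cos φ₂ sin²(Δλ/2) = 0.2500 + (1.0000)(0.5000)(0.5000) = 0.50000.
Central angle c = 2·arcsin(√a) = 1.57080 rad.
Distance = R·c = 6371 × 1.5708 ≈ 10008 km.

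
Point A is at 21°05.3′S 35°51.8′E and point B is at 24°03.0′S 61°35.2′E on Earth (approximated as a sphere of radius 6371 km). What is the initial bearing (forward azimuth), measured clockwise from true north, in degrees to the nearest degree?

With φ₁ = -0.3681, φ₂ = -0.4198, Δλ = 0.4490 rad, the forward-azimuth formula gives
θ = atan2( sin Δλ cos φ₂ , cos φ₁ sin φ₂ − sin φ₁ cos φ₂ cos Δλ ) = atan2(0.3963, -0.0842) = 102.00°.
So the initial bearing is 102°.

102°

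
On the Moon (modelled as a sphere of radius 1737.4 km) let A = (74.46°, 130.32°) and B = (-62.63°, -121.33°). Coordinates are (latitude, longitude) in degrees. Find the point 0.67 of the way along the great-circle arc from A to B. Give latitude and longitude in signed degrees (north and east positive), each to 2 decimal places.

The central angle between A and B is δ = 2.6778 rad.
With f = 0.67, the slerp weights are sin((1−f)δ)/sin δ = 1.7282 and sin(fδ)/sin δ = 2.1800.
Weighted sum of the unit vectors: (1.7282)·(-0.1734,0.2043,0.9634) + (2.1800)·(-0.2390,-0.3927,-0.8881) = (-0.8207, -0.5031, -0.2709).
Converting back: φ = atan2(z, √(x²+y²)) = -15.72°, λ = atan2(y, x) = -148.49°.

-15.72°, -148.49°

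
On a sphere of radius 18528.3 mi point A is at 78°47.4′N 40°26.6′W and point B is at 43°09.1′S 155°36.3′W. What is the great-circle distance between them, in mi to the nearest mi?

In radians: φ₁ = 1.3751, φ₂ = -0.7531, Δλ = -115.162° = -2.0100 rad.
cos c = sin φ₁ sin φ₂ + cos φ₁ cos φ₂ cos Δλ = (0.9809)(-0.6839) + (0.1944)(0.7295)(-0.4252) = -0.73118,
so c = arccos(-0.73118) = 2.39085 rad.
Distance = R·c = 18528.3 × 2.3909 ≈ 44298 mi.

44298 mi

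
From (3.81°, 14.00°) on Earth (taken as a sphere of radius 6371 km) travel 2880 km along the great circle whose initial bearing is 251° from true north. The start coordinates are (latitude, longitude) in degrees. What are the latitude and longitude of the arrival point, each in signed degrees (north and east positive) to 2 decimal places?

Angular distance δ = d/R = 2880/6371 = 0.45205 rad; initial bearing θ = 4.3808 rad.
sin φ₂ = sin φ₁ cos δ + cos φ₁ sin δ cos θ = (0.0664)(0.8996) + (0.9978)(0.4368)(-0.3256) = -0.0821, so φ₂ = -4.71°.
Δλ = atan2(sin θ sin δ cos φ₁, cos δ − sin φ₁ sin φ₂) = atan2(-0.4121, 0.9050) = -24.482°.
λ₂ = 14.000° − 24.482° = -10.48°.

-4.71°, -10.48°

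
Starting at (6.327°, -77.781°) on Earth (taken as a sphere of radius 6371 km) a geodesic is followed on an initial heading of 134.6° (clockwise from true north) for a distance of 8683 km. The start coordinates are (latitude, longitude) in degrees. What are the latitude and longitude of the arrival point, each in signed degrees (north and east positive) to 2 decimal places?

Angular distance δ = d/R = 8683/6371 = 1.36289 rad; initial bearing θ = 2.3492 rad.
sin φ₂ = sin φ₁ cos δ + cos φ₁ sin δ cos θ = (0.1102)(0.2064) + (0.9939)(0.9785)(-0.7022) = -0.6601, so φ₂ = -41.31°.
Δλ = atan2(sin θ sin δ cos φ₁, cos δ − sin φ₁ sin φ₂) = atan2(0.6924, 0.2792) = 68.044°.
λ₂ = -77.781° + 68.044° = -9.74°.

-41.31°, -9.74°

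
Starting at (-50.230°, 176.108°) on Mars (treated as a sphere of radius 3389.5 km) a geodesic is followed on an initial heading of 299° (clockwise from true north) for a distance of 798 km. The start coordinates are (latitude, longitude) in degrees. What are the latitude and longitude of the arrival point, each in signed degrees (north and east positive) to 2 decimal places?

Angular distance δ = d/R = 798/3389.5 = 0.23543 rad; initial bearing θ = 5.2185 rad.
sin φ₂ = sin φ₁ cos δ + cos φ₁ sin δ cos θ = (-0.7686)(0.9724) + (0.6397)(0.2333)(0.4848) = -0.6751, so φ₂ = -42.46°.
Δλ = atan2(sin θ sin δ cos φ₁, cos δ − sin φ₁ sin φ₂) = atan2(-0.1305, 0.4535) = -16.054°.
λ₂ = 176.108° − 16.054° = 160.05°.

-42.46°, 160.05°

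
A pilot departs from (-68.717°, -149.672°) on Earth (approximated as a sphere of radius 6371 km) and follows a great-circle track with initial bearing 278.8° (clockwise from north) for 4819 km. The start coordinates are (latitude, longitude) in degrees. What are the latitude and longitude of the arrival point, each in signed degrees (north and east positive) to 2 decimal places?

Angular distance δ = d/R = 4819/6371 = 0.75640 rad; initial bearing θ = 4.8660 rad.
sin φ₂ = sin φ₁ cos δ + cos φ₁ sin δ cos θ = (-0.9318)(0.7273) + (0.3630)(0.6863)(0.1530) = -0.6396, so φ₂ = -39.76°.
Δλ = atan2(sin θ sin δ cos φ₁, cos δ − sin φ₁ sin φ₂) = atan2(-0.2462, 0.1313) = -61.920°.
λ₂ = -149.672° − 61.920° = -211.59° → 148.41° after wrapping to (−180°, 180°].

-39.76°, 148.41°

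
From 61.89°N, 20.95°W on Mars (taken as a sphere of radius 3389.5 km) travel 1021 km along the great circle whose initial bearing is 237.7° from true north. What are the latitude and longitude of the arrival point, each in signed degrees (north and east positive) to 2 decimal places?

50.14°, -43.99°

Angular distance δ = d/R = 1021/3389.5 = 0.30122 rad; initial bearing θ = 4.1486 rad.
sin φ₂ = sin φ₁ cos δ + cos φ₁ sin δ cos θ = (0.8820)(0.9550) + (0.4712)(0.2967)(-0.5344) = 0.7676, so φ₂ = 50.14°.
Δλ = atan2(sin θ sin δ cos φ₁, cos δ − sin φ₁ sin φ₂) = atan2(-0.1182, 0.2779) = -23.035°.
λ₂ = -20.950° − 23.035° = -43.99°.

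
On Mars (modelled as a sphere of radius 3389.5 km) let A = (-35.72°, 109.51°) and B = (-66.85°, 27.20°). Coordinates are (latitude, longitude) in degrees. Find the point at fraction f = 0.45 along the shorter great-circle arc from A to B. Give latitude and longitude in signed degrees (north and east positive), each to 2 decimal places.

Central angle δ = 0.9527 rad. Interpolating on the sphere with fraction f = 0.45:
P = [sin((1−f)δ)·A + sin(fδ)·B] / sin δ = 0.6139·A + 0.5101·B in Cartesian coordinates,
giving P = (0.0119, 0.5615, -0.8274), i.e. latitude -55.83°, longitude 88.79°.

-55.83°, 88.79°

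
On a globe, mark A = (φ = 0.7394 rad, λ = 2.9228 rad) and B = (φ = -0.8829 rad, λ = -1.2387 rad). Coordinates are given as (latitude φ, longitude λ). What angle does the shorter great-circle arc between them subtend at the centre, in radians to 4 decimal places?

With latitudes φ₁ = 42.364°, φ₂ = -50.586° and longitude difference Δλ = 121.564°:
Haversine: a = sin²(Δφ/2) + cos φ₁ cos φ₂ sin²(Δλ/2) = 0.5257 + (0.7389)(0.6349)(0.7617) = 0.88308.
Central angle c = 2·arcsin(√a) = 2.44364 rad.
So the angular separation is 2.4436 rad.

2.4436 rad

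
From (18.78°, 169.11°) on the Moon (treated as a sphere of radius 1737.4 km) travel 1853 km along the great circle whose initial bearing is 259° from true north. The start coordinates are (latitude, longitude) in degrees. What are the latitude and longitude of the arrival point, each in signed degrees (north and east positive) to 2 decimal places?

Angular distance δ = d/R = 1853/1737.4 = 1.06654 rad; initial bearing θ = 4.5204 rad.
sin φ₂ = sin φ₁ cos δ + cos φ₁ sin δ cos θ = (0.3219)(0.4832) + (0.9468)(0.8755)(-0.1908) = -0.0026, so φ₂ = -0.15°.
Δλ = atan2(sin θ sin δ cos φ₁, cos δ − sin φ₁ sin φ₂) = atan2(-0.8137, 0.4840) = -59.255°.
λ₂ = 169.110° − 59.255° = 109.86°.

-0.15°, 109.86°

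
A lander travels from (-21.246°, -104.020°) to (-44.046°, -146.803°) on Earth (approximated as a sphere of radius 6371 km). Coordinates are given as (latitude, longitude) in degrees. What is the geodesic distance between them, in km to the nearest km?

4666 km

Let φ₁ = -0.3708 rad, φ₂ = -0.7687 rad, and Δλ = -0.7467 rad.
cos c = sin φ₁ sin φ₂ + cos φ₁ cos φ₂ cos Δλ = (-0.3624)(-0.6952) + (0.9320)(0.7188)(0.7339) = 0.74362,
so c = arccos(0.74362) = 0.73233 rad.
Distance = R·c = 6371 × 0.7323 ≈ 4666 km.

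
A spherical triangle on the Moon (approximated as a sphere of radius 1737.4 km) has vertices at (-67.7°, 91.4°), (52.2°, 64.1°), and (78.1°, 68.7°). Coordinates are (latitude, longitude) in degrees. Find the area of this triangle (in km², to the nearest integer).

992961 km²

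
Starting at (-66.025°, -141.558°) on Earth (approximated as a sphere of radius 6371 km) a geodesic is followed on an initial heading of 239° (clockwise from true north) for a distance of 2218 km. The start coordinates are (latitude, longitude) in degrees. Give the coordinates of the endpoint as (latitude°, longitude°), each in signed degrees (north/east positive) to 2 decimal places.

-68.48°, 165.57°

Angular distance δ = d/R = 2218/6371 = 0.34814 rad; initial bearing θ = 4.1713 rad.
sin φ₂ = sin φ₁ cos δ + cos φ₁ sin δ cos θ = (-0.9137)(0.9400) + (0.4063)(0.3411)(-0.5150) = -0.9303, so φ₂ = -68.48°.
Δλ = atan2(sin θ sin δ cos φ₁, cos δ − sin φ₁ sin φ₂) = atan2(-0.1188, 0.0900) = -52.868°.
λ₂ = -141.558° − 52.868° = -194.43° → 165.57° after wrapping to (−180°, 180°].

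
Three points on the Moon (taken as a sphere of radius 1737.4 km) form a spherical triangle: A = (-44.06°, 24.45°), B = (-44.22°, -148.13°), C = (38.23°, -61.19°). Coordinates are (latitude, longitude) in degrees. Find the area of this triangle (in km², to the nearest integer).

8148293 km²

Side lengths (central angles): a = 1.9840, b = 1.9686, c = 1.5965 rad; semiperimeter s = 2.7746.
By l'Huilier's theorem, tan(E/4) = √[tan(s/2) tan((s−a)/2) tan((s−b)/2) tan((s−c)/2)], giving spherical excess E = 2.6994 rad.
Area = E·R² = 2.6994 × (1737.4)² ≈ 8148293 km².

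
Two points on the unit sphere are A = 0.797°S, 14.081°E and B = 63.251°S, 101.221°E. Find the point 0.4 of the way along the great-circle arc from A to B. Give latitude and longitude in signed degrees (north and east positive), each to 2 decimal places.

-31.75°, 31.83°

The central angle between A and B is δ = 1.5359 rad.
With f = 0.4, the slerp weights are sin((1−f)δ)/sin δ = 0.7970 and sin(fδ)/sin δ = 0.5768.
Weighted sum of the unit vectors: (0.7970)·(0.9699,0.2433,-0.0139) + (0.5768)·(-0.0876,0.4415,-0.8930) = (0.7225, 0.4485, -0.5262).
Converting back: φ = atan2(z, √(x²+y²)) = -31.75°, λ = atan2(y, x) = 31.83°.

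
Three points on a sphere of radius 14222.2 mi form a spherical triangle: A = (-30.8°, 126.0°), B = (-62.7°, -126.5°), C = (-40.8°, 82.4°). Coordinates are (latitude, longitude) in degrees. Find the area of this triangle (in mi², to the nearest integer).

91733476 mi²

Side lengths (central angles): a = 1.2905, b = 0.6344, c = 1.2276 rad; semiperimeter s = 1.5762.
By l'Huilier's theorem, tan(E/4) = √[tan(s/2) tan((s−a)/2) tan((s−b)/2) tan((s−c)/2)], giving spherical excess E = 0.4535 rad.
Area = E·R² = 0.4535 × (14222.2)² ≈ 91733476 mi².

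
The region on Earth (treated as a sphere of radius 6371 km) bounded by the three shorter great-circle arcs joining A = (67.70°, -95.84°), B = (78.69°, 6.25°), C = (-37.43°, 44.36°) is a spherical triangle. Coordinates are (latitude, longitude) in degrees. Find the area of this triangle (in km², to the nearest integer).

18454617 km²

Side lengths (central angles): a = 2.0640, b = 2.4879, c = 0.4698 rad; semiperimeter s = 2.5108.
By l'Huilier's theorem, tan(E/4) = √[tan(s/2) tan((s−a)/2) tan((s−b)/2) tan((s−c)/2)], giving spherical excess E = 0.4547 rad.
Area = E·R² = 0.4547 × (6371)² ≈ 18454617 km².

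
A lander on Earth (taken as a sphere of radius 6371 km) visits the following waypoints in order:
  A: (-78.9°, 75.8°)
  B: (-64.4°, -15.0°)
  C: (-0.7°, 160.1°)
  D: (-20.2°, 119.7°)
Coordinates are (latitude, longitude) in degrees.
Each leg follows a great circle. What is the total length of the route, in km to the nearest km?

20764 km

Leg A→B: central angle 0.4869 rad, distance 3101.9 km.
Leg B→C: central angle 2.0036 rad, distance 12765.2 km.
Leg C→D: central angle 0.7686 rad, distance 4896.9 km.
Total: 3101.9 + 12765.2 + 4896.9 ≈ 20764 km.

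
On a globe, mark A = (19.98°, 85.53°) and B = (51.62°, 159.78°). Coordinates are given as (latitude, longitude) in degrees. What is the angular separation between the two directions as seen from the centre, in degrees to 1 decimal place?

With latitudes φ₁ = 19.980°, φ₂ = 51.620° and longitude difference Δλ = 74.250°:
cos c = sin φ₁ sin φ₂ + cos φ₁ cos φ₂ cos Δλ = (0.3417)(0.7839) + (0.9398)(0.6209)(0.2714) = 0.42624,
so c = arccos(0.42624) = 1.13046 rad.
So the angular separation is 64.8°.

64.8°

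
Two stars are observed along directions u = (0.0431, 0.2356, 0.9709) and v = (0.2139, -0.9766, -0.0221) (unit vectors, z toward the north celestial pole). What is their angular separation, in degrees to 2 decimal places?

u·v = -0.2423; |u| = 1.0000, |v| = 1.0000.
cos θ = (u·v)/(|u||v|) = -0.2423, so θ = 104.02°.

104.02°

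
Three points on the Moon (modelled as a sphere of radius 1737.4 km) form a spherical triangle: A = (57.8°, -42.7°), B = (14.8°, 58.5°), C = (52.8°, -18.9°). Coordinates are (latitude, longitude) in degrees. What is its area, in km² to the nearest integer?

Side lengths (central angles): a = 1.2335, b = 0.2505, c = 1.4544 rad; semiperimeter s = 1.4692.
By l'Huilier's theorem, tan(E/4) = √[tan(s/2) tan((s−a)/2) tan((s−b)/2) tan((s−c)/2)], giving spherical excess E = 0.0938 rad.
Area = E·R² = 0.0938 × (1737.4)² ≈ 283119 km².

283119 km²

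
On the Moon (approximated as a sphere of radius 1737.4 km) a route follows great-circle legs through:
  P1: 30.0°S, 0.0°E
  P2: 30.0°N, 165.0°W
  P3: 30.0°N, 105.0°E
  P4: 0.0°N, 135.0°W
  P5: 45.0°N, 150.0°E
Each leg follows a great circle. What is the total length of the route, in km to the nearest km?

13271 km

Leg P1→P2: central angle 2.9150 rad, distance 5064.6 km.
Leg P2→P3: central angle 1.3181 rad, distance 2290.1 km.
Leg P3→P4: central angle 2.0186 rad, distance 3507.2 km.
Leg P4→P5: central angle 1.3867 rad, distance 2409.3 km.
Total: 5064.6 + 2290.1 + 3507.2 + 2409.3 ≈ 13271 km.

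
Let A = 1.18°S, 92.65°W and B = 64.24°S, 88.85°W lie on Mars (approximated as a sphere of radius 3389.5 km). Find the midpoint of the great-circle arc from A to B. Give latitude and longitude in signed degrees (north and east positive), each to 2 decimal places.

The central angle between A and B is δ = 1.1017 rad.
With f = 0.5, the slerp weights are sin((1−f)δ)/sin δ = 0.5868 and sin(fδ)/sin δ = 0.5868.
Weighted sum of the unit vectors: (0.5868)·(-0.0462,-0.9987,-0.0206) + (0.5868)·(0.0087,-0.4345,-0.9006) = (-0.0220, -0.8410, -0.5406).
Converting back: φ = atan2(z, √(x²+y²)) = -32.72°, λ = atan2(y, x) = -91.50°.

-32.72°, -91.50°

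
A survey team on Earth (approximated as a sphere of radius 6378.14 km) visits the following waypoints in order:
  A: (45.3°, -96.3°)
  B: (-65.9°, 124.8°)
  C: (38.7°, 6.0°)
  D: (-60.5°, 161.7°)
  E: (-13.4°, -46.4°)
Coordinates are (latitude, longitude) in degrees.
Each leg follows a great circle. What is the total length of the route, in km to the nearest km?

Leg A→B: central angle 2.6165 rad, distance 16688.4 km.
Leg B→C: central angle 2.3808 rad, distance 15184.8 km.
Leg C→D: central angle 2.6780 rad, distance 17080.5 km.
Leg D→E: central angle 1.7935 rad, distance 11439.1 km.
Total: 16688.4 + 15184.8 + 17080.5 + 11439.1 ≈ 60393 km.

60393 km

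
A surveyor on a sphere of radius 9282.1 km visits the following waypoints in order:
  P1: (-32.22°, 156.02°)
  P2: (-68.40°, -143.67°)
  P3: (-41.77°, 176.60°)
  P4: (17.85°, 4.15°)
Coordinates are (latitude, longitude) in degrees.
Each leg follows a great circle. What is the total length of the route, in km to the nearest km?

38643 km

Leg P1→P2: central angle 0.8632 rad, distance 8012.6 km.
Leg P2→P3: central angle 0.5908 rad, distance 5483.5 km.
Leg P3→P4: central angle 2.7092 rad, distance 25146.9 km.
Total: 8012.6 + 5483.5 + 25146.9 ≈ 38643 km.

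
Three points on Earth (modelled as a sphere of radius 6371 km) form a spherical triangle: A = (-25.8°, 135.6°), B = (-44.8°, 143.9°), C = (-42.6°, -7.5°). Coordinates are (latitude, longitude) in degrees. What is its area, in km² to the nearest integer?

10964563 km²

Side lengths (central angles): a = 1.5524, b = 1.8084, c = 0.3516 rad; semiperimeter s = 1.8562.
By l'Huilier's theorem, tan(E/4) = √[tan(s/2) tan((s−a)/2) tan((s−b)/2) tan((s−c)/2)], giving spherical excess E = 0.2701 rad.
Area = E·R² = 0.2701 × (6371)² ≈ 10964563 km².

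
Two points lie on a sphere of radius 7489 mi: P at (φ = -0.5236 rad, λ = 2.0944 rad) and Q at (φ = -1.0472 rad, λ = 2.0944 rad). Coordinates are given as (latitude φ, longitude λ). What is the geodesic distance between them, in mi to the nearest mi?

3921 mi

With latitudes φ₁ = -30.000°, φ₂ = -60.000° and longitude difference Δλ = 0.000°:
cos c = sin φ₁ sin φ₂ + cos φ₁ cos φ₂ cos Δλ = (-0.5000)(-0.8660) + (0.8660)(0.5000)(1.0000) = 0.86602,
so c = arccos(0.86602) = 0.52360 rad.
Distance = R·c = 7489 × 0.5236 ≈ 3921 mi.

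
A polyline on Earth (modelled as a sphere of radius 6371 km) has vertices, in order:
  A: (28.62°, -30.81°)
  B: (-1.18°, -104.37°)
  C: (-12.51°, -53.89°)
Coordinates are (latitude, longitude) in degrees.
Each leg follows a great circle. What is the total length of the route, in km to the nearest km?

Leg A→B: central angle 1.3300 rad, distance 8473.2 km.
Leg B→C: central angle 0.8949 rad, distance 5701.6 km.
Total: 8473.2 + 5701.6 ≈ 14175 km.

14175 km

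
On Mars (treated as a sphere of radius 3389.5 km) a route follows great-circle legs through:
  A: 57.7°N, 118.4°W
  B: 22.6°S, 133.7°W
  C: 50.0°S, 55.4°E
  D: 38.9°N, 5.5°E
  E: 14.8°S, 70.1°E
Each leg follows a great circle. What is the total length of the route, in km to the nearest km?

Leg A→B: central angle 1.4192 rad, distance 4810.4 km.
Leg B→C: central angle 1.8667 rad, distance 6327.1 km.
Leg C→D: central angle 1.7303 rad, distance 5864.9 km.
Leg D→E: central angle 1.4077 rad, distance 4771.5 km.
Total: 4810.4 + 6327.1 + 5864.9 + 4771.5 ≈ 21774 km.

21774 km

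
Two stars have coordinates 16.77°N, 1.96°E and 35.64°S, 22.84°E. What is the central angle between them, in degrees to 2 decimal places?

Let φ₁ = 0.2927 rad, φ₂ = -0.6220 rad, and Δλ = 0.3644 rad.
Haversine: a = sin²(Δφ/2) + cos φ₁ cos φ₂ sin²(Δλ/2) = 0.1950 + (0.9575)(0.8127)(0.0328) = 0.22055.
Central angle c = 2·arcsin(√a) = 0.97773 rad.
So the angular separation is 56.02°.

56.02°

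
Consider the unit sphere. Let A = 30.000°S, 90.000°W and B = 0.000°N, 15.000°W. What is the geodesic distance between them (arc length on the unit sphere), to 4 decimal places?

With latitudes φ₁ = -30.000°, φ₂ = 0.000° and longitude difference Δλ = 75.000°:
Haversine: a = sin²(Δφ/2) + cos φ₁ cos φ₂ sin²(Δλ/2) = 0.0670 + (0.8660)(1.0000)(0.3706) = 0.38793.
Central angle c = 2·arcsin(√a) = 1.34473 rad.
On the unit sphere the arc length equals the central angle: 1.3447.

1.3447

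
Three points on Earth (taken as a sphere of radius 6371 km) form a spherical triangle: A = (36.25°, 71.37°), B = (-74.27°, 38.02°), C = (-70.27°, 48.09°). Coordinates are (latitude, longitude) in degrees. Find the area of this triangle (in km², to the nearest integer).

1185445 km²

Side lengths (central angles): a = 0.0877, b = 1.8823, c = 1.9677 rad; semiperimeter s = 1.9689.
By l'Huilier's theorem, tan(E/4) = √[tan(s/2) tan((s−a)/2) tan((s−b)/2) tan((s−c)/2)], giving spherical excess E = 0.0292 rad.
Area = E·R² = 0.0292 × (6371)² ≈ 1185445 km².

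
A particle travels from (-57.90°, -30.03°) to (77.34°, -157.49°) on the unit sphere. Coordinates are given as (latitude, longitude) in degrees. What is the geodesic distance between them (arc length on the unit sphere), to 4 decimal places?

With latitudes φ₁ = -57.900°, φ₂ = 77.340° and longitude difference Δλ = -127.460°:
cos c = sin φ₁ sin φ₂ + cos φ₁ cos φ₂ cos Δλ = (-0.8471)(0.9757) + (0.5314)(0.2192)(-0.6082) = -0.89736,
so c = arccos(-0.89736) = 2.68455 rad.
On the unit sphere the arc length equals the central angle: 2.6845.

2.6845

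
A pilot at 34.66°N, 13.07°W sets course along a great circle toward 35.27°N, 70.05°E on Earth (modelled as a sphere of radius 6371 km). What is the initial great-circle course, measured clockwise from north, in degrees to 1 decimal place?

Δλ = 83.120° = 1.4507 rad.
y = sin Δλ · cos φ₂ = (0.9928)(0.8164) = 0.8106
x = cos φ₁ sin φ₂ − sin φ₁ cos φ₂ cos Δλ = (0.8225)(0.5774) − (0.5687)(0.8164)(0.1198) = 0.4193
θ = atan2(y, x) = 62.65°, so the bearing is 62.6°.

62.6°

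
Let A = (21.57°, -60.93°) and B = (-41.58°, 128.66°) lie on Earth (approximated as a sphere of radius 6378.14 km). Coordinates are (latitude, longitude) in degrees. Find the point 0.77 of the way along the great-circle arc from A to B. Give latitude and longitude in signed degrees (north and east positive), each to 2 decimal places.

Central angle δ = 2.7650 rad. Interpolating on the sphere with fraction f = 0.77:
P = [sin((1−f)δ)·A + sin(fδ)·B] / sin δ = 1.6149·A + 2.3062·B in Cartesian coordinates,
giving P = (-0.3480, 0.0345, -0.9369), i.e. latitude -69.53°, longitude 174.34°.

-69.53°, 174.34°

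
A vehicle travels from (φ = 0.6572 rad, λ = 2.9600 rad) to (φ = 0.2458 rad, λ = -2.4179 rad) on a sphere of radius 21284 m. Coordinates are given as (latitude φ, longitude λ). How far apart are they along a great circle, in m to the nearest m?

19123 m

In radians: φ₁ = 0.6572, φ₂ = 0.2458, Δλ = 51.869° = 0.9053 rad.
Haversine: a = sin²(Δφ/2) + cos φ₁ cos φ₂ sin²(Δλ/2) = 0.0417 + (0.7917)(0.9699)(0.1913) = 0.18860.
Central angle c = 2·arcsin(√a) = 0.89847 rad.
Distance = R·c = 21284 × 0.8985 ≈ 19123 m.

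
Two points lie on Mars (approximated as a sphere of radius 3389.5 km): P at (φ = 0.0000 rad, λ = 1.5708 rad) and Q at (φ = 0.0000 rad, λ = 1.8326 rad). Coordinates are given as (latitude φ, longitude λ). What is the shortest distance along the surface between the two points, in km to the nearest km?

887 km

In radians: φ₁ = 0.0000, φ₂ = 0.0000, Δλ = 15.000° = 0.2618 rad.
cos c = sin φ₁ sin φ₂ + cos φ₁ cos φ₂ cos Δλ = (0.0000)(0.0000) + (1.0000)(1.0000)(0.9659) = 0.96593,
so c = arccos(0.96593) = 0.26180 rad.
Distance = R·c = 3389.5 × 0.2618 ≈ 887 km.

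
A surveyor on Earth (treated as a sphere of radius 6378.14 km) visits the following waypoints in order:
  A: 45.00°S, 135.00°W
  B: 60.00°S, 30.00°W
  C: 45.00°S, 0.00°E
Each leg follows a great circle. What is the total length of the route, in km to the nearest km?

9116 km

Leg A→B: central angle 1.0229 rad, distance 6524.4 km.
Leg B→C: central angle 0.4064 rad, distance 2591.9 km.
Total: 6524.4 + 2591.9 ≈ 9116 km.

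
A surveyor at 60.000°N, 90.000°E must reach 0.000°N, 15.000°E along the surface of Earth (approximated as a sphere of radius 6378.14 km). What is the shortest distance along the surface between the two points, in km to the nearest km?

9191 km

With latitudes φ₁ = 60.000°, φ₂ = 0.000° and longitude difference Δλ = -75.000°:
cos c = sin φ₁ sin φ₂ + cos φ₁ cos φ₂ cos Δλ = (0.8660)(0.0000) + (0.5000)(1.0000)(0.2588) = 0.12941,
so c = arccos(0.12941) = 1.44102 rad.
Distance = R·c = 6378.14 × 1.4410 ≈ 9191 km.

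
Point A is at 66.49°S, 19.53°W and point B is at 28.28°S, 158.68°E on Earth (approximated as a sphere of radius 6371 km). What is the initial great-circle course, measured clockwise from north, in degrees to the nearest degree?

178°

Δλ = 178.210° = 3.1104 rad.
y = sin Δλ · cos φ₂ = (0.0312)(0.8806) = 0.0275
x = cos φ₁ sin φ₂ − sin φ₁ cos φ₂ cos Δλ = (0.3989)(-0.4738) − (-0.9170)(0.8806)(-0.9995) = -0.9961
θ = atan2(y, x) = 178.42°, so the bearing is 178°.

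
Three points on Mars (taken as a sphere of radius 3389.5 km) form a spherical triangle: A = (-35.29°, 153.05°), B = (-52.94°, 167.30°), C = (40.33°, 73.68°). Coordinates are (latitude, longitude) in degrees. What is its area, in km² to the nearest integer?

Side lengths (central angles): a = 2.1477, b = 1.8329, c = 0.3546 rad; semiperimeter s = 2.1676.
By l'Huilier's theorem, tan(E/4) = √[tan(s/2) tan((s−a)/2) tan((s−b)/2) tan((s−c)/2)], giving spherical excess E = 0.2541 rad.
Area = E·R² = 0.2541 × (3389.5)² ≈ 2919848 km².

2919848 km²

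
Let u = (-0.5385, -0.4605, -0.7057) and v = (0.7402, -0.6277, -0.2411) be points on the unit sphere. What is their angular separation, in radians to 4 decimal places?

1.5102 rad

u·v = 0.0606; |u| = 1.0000, |v| = 1.0000.
cos θ = (u·v)/(|u||v|) = 0.0606, so θ = 1.5102 rad.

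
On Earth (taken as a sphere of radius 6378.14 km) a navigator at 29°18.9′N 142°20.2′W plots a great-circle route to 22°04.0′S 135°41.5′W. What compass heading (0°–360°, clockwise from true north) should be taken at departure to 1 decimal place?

172.2°

Δλ = 6.645° = 0.1160 rad.
y = sin Δλ · cos φ₂ = (0.1157)(0.9267) = 0.1072
x = cos φ₁ sin φ₂ − sin φ₁ cos φ₂ cos Δλ = (0.8719)(-0.3757) − (0.4896)(0.9267)(0.9933) = -0.7783
θ = atan2(y, x) = 172.15°, so the bearing is 172.2°.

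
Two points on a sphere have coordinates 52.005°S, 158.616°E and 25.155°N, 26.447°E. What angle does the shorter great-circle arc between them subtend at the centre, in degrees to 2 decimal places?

With latitudes φ₁ = -52.005°, φ₂ = 25.155° and longitude difference Δλ = -132.169°:
cos c = sin φ₁ sin φ₂ + cos φ₁ cos φ₂ cos Δλ = (-0.7881)(0.4251) + (0.6156)(0.9052)(-0.6713) = -0.70905,
so c = arccos(-0.70905) = 2.35894 rad.
So the angular separation is 135.16°.

135.16°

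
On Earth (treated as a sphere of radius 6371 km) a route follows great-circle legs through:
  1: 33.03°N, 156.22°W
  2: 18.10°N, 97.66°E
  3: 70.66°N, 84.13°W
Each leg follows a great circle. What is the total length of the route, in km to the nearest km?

20483 km

Leg 1→2: central angle 1.6227 rad, distance 10338.4 km.
Leg 2→3: central angle 1.5923 rad, distance 10144.4 km.
Total: 10338.4 + 10144.4 ≈ 20483 km.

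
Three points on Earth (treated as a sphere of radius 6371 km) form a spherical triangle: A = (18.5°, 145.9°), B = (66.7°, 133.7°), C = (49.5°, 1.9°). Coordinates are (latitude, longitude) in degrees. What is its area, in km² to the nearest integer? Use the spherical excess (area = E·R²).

8866409 km²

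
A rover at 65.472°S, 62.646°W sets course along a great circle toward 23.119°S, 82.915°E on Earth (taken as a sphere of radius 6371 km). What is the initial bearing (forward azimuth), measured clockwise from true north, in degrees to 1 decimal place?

Δλ = 145.561° = 2.5405 rad.
y = sin Δλ · cos φ₂ = (0.5655)(0.9197) = 0.5201
x = cos φ₁ sin φ₂ − sin φ₁ cos φ₂ cos Δλ = (0.4151)(-0.3926) − (-0.9098)(0.9197)(-0.8247) = -0.8530
θ = atan2(y, x) = 148.63°, so the bearing is 148.6°.

148.6°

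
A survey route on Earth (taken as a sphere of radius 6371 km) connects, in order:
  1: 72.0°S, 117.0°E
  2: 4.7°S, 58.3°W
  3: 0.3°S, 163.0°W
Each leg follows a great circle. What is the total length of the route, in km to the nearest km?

23113 km

Leg 1→2: central angle 1.8019 rad, distance 11479.7 km.
Leg 2→3: central angle 1.8260 rad, distance 11633.6 km.
Total: 11479.7 + 11633.6 ≈ 23113 km.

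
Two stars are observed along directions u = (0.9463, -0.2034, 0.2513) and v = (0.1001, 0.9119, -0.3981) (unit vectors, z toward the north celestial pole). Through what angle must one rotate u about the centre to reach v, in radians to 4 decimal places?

1.7628 rad

u·v = -0.1908; |u| = 1.0000, |v| = 1.0000.
cos θ = (u·v)/(|u||v|) = -0.1908, so θ = 1.7628 rad.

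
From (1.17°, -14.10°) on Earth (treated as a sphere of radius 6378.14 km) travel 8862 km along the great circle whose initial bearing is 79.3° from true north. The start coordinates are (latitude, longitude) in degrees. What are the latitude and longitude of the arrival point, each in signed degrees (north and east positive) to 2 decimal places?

Angular distance δ = d/R = 8862/6378.14 = 1.38943 rad; initial bearing θ = 1.3840 rad.
sin φ₂ = sin φ₁ cos δ + cos φ₁ sin δ cos θ = (0.0204)(0.1804) + (0.9998)(0.9836)(0.1857) = 0.1863, so φ₂ = 10.73°.
Δλ = atan2(sin θ sin δ cos φ₁, cos δ − sin φ₁ sin φ₂) = atan2(0.9663, 0.1766) = 79.645°.
λ₂ = -14.100° + 79.645° = 65.54°.

10.73°, 65.54°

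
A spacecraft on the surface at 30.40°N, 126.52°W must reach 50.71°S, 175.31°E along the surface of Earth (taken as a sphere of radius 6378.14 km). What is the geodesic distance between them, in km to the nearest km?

In radians: φ₁ = 0.5306, φ₂ = -0.8851, Δλ = -58.170° = -1.0153 rad.
Haversine: a = sin²(Δφ/2) + cos φ₁ cos φ₂ sin²(Δλ/2) = 0.4227 + (0.8625)(0.6332)(0.2363) = 0.55179.
Central angle c = 2·arcsin(√a) = 1.67457 rad.
Distance = R·c = 6378.14 × 1.6746 ≈ 10681 km.

10681 km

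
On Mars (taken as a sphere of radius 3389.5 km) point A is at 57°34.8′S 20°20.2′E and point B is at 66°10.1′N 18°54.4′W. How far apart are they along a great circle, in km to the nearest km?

Let φ₁ = -1.0050 rad, φ₂ = 1.1549 rad, and Δλ = -0.6849 rad.
Haversine: a = sin²(Δφ/2) + cos φ₁ cos φ₂ sin²(Δλ/2) = 0.7778 + (0.5361)(0.4041)(0.1128) = 0.80220.
Central angle c = 2·arcsin(√a) = 2.21981 rad.
Distance = R·c = 3389.5 × 2.2198 ≈ 7524 km.

7524 km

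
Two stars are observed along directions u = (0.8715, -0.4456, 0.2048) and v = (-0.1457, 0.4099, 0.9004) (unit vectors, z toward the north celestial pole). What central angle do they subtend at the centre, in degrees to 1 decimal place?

u·v = -0.1252; |u| = 1.0000, |v| = 1.0000.
cos θ = (u·v)/(|u||v|) = -0.1252, so θ = 97.2°.

97.2°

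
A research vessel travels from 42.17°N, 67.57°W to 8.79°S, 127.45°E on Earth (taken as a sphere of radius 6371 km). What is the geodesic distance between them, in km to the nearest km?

16023 km

With latitudes φ₁ = 42.170°, φ₂ = -8.790° and longitude difference Δλ = -164.980°:
cos c = sin φ₁ sin φ₂ + cos φ₁ cos φ₂ cos Δλ = (0.6713)(-0.1528) + (0.7412)(0.9883)(-0.9658) = -0.81002,
so c = arccos(-0.81002) = 2.51498 rad.
Distance = R·c = 6371 × 2.5150 ≈ 16023 km.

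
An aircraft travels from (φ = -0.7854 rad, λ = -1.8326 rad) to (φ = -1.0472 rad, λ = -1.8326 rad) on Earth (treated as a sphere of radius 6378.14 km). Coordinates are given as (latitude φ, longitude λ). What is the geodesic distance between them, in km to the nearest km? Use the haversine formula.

1670 km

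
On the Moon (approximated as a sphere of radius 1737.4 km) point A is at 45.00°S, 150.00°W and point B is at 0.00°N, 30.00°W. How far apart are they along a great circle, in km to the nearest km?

3357 km

In radians: φ₁ = -0.7854, φ₂ = 0.0000, Δλ = 120.000° = 2.0944 rad.
cos c = sin φ₁ sin φ₂ + cos φ₁ cos φ₂ cos Δλ = (-0.7071)(0.0000) + (0.7071)(1.0000)(-0.5000) = -0.35355,
so c = arccos(-0.35355) = 1.93216 rad.
Distance = R·c = 1737.4 × 1.9322 ≈ 3357 km.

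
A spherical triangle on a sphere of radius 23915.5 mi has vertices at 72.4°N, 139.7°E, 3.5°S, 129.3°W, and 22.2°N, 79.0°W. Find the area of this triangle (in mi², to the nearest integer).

519037374 mi²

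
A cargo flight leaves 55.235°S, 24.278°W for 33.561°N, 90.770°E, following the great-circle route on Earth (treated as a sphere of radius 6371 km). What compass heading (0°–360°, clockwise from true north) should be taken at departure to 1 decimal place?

88.1°

Δλ = 115.048° = 2.0080 rad.
y = sin Δλ · cos φ₂ = (0.9060)(0.8333) = 0.7549
x = cos φ₁ sin φ₂ − sin φ₁ cos φ₂ cos Δλ = (0.5702)(0.5528) − (-0.8215)(0.8333)(-0.4234) = 0.0254
θ = atan2(y, x) = 88.07°, so the bearing is 88.1°.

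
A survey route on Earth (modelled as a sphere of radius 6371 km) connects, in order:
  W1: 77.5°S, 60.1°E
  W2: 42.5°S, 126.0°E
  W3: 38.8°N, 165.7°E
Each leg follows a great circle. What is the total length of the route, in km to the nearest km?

Leg W1→W2: central angle 0.7601 rad, distance 4842.9 km.
Leg W2→W3: central angle 1.5520 rad, distance 9888.0 km.
Total: 4842.9 + 9888.0 ≈ 14731 km.

14731 km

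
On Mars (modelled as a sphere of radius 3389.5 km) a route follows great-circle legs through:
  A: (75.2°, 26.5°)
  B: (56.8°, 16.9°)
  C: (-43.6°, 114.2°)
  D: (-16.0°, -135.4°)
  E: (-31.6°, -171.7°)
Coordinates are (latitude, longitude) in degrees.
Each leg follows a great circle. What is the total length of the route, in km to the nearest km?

Leg A→B: central angle 0.3273 rad, distance 1109.3 km.
Leg B→C: central angle 2.2490 rad, distance 7623.2 km.
Leg C→D: central angle 1.6234 rad, distance 5502.5 km.
Leg D→E: central angle 0.6364 rad, distance 2156.9 km.
Total: 1109.3 + 7623.2 + 5502.5 + 2156.9 ≈ 16392 km.

16392 km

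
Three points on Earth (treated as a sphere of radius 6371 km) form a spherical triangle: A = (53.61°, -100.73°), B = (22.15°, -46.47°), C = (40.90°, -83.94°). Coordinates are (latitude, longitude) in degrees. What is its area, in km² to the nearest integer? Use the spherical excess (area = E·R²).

2390396 km²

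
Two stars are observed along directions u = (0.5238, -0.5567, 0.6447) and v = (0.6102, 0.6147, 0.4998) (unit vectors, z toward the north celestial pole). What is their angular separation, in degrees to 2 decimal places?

u·v = 0.2996; |u| = 1.0000, |v| = 1.0000.
cos θ = (u·v)/(|u||v|) = 0.2997, so θ = 72.56°.

72.56°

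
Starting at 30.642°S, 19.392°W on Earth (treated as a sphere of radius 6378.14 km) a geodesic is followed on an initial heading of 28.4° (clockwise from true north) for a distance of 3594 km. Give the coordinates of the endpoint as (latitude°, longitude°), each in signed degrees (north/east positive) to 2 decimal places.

Angular distance δ = d/R = 3594/6378.14 = 0.56349 rad; initial bearing θ = 0.4957 rad.
sin φ₂ = sin φ₁ cos δ + cos φ₁ sin δ cos θ = (-0.5097)(0.8454) + (0.8604)(0.5341)(0.8796) = -0.0266, so φ₂ = -1.53°.
Δλ = atan2(sin θ sin δ cos φ₁, cos δ − sin φ₁ sin φ₂) = atan2(0.2186, 0.8318) = 14.723°.
λ₂ = -19.392° + 14.723° = -4.67°.

-1.53°, -4.67°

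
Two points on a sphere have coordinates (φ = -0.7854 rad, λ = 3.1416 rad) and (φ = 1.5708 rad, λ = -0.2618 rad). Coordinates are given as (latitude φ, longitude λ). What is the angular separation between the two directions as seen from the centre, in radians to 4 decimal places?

2.3562 rad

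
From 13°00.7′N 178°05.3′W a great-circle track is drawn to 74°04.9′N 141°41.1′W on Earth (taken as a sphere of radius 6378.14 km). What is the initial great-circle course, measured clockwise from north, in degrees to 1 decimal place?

With φ₁ = 0.2271, φ₂ = 1.2930, Δλ = 0.6354 rad, the forward-azimuth formula gives
θ = atan2( sin Δλ cos φ₂ , cos φ₁ sin φ₂ − sin φ₁ cos φ₂ cos Δλ ) = atan2(0.1628, 0.8873) = 10.40°.
So the initial bearing is 10.4°.

10.4°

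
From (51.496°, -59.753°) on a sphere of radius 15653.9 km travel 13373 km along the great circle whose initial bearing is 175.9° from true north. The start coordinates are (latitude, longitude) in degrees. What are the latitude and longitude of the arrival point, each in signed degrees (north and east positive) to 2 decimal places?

2.62°, -56.66°

Angular distance δ = d/R = 13373/15653.9 = 0.85429 rad; initial bearing θ = 3.0700 rad.
sin φ₂ = sin φ₁ cos δ + cos φ₁ sin δ cos θ = (0.7826)(0.6568) + (0.6226)(0.7541)(-0.9974) = 0.0457, so φ₂ = 2.62°.
Δλ = atan2(sin θ sin δ cos φ₁, cos δ − sin φ₁ sin φ₂) = atan2(0.0336, 0.6210) = 3.094°.
λ₂ = -59.753° + 3.094° = -56.66°.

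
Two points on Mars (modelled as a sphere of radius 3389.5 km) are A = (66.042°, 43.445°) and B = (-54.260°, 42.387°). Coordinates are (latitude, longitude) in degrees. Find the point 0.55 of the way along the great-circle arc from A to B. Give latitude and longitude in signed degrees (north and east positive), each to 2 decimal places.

The central angle between A and B is δ = 2.0997 rad.
With f = 0.55, the slerp weights are sin((1−f)δ)/sin δ = 0.9387 and sin(fδ)/sin δ = 1.0595.
Weighted sum of the unit vectors: (0.9387)·(0.2948,0.2792,0.9138) + (1.0595)·(0.4314,0.3938,-0.8117) = (0.7338, 0.6793, -0.0022).
Converting back: φ = atan2(z, √(x²+y²)) = -0.12°, λ = atan2(y, x) = 42.79°.

-0.12°, 42.79°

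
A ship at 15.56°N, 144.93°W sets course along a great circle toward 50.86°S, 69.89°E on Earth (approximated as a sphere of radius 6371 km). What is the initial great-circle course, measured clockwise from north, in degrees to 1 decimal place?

210.7°

Δλ = -145.180° = -2.5339 rad.
y = sin Δλ · cos φ₂ = (-0.5710)(0.6312) = -0.3604
x = cos φ₁ sin φ₂ − sin φ₁ cos φ₂ cos Δλ = (0.9634)(-0.7756) − (0.2682)(0.6312)(-0.8209) = -0.6082
θ = atan2(y, x) = -149.35°; adding 360° gives 210.7°.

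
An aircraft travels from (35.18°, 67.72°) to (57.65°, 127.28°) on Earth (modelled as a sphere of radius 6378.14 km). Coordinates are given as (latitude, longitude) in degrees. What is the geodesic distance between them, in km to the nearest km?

Let φ₁ = 0.6140 rad, φ₂ = 1.0062 rad, and Δλ = 1.0395 rad.
cos c = sin φ₁ sin φ₂ + cos φ₁ cos φ₂ cos Δλ = (0.5761)(0.8448) + (0.8173)(0.5351)(0.5066) = 0.70831,
so c = arccos(0.70831) = 0.78370 rad.
Distance = R·c = 6378.14 × 0.7837 ≈ 4999 km.

4999 km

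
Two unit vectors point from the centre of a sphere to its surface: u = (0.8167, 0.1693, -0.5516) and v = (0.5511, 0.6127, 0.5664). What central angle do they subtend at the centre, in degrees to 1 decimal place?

u·v = 0.2414; |u| = 1.0000, |v| = 1.0000.
cos θ = (u·v)/(|u||v|) = 0.2414, so θ = 76.0°.

76.0°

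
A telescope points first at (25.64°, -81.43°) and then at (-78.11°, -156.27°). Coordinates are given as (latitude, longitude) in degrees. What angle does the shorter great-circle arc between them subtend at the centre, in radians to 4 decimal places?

Let φ₁ = 0.4475 rad, φ₂ = -1.3633 rad, and Δλ = -1.3062 rad.
Haversine: a = sin²(Δφ/2) + cos φ₁ cos φ₂ sin²(Δλ/2) = 0.6188 + (0.9015)(0.2060)(0.3692) = 0.68743.
Central angle c = 2·arcsin(√a) = 1.95504 rad.
So the angular separation is 1.9550 rad.

1.9550 rad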